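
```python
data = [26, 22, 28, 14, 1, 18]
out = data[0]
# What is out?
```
Trace:
  data=[26, 22, 28, 14, 1, 18]
  data=[26, 22, 28, 14, 1, 18], out=26

Final answer: 26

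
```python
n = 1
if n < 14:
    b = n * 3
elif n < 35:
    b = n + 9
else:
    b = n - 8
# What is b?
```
Trace:
  n=1
  n=1, b=3

Final answer: 3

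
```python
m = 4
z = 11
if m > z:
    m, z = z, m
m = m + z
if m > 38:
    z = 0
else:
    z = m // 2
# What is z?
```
Trace:
  m=4
  m=4, z=11
  m=4, z=11
  m=15, z=11
  m=15, z=7

Final answer: 7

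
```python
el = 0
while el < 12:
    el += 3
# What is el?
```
Trace:
  el=0
  el=3
  el=6
  el=9
  el=12

Final answer: 12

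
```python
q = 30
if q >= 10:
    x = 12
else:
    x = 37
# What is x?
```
Trace:
  q=30
  q=30, x=12

Final answer: 12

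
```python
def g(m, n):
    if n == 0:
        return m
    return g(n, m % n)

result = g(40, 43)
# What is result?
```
Call trace:
g(m=40, n=43)
  g(m=43, n=40)
    g(m=40, n=3)
      g(m=3, n=1)
        g(m=1, n=0)
        -> return 1
      -> return 1
    -> return 1
  -> return 1
-> return 1

Final answer: 1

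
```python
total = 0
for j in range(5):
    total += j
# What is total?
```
Trace:
  total=0
  total=0, j=0
  total=1, j=1
  total=3, j=2
  total=6, j=3
  total=10, j=4

Final answer: 10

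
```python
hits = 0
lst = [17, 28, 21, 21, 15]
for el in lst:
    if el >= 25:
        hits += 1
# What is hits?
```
Trace:
  hits=0
  hits=0, el=17
  hits=1, el=28
  hits=1, el=21
  hits=1, el=21
  hits=1, el=15

Final answer: 1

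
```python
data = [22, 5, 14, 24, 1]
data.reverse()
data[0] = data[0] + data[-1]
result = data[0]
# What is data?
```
Trace:
  data=[22, 5, 14, 24, 1]
  data=[1, 24, 14, 5, 22]
  data=[23, 24, 14, 5, 22]
  data=[23, 24, 14, 5, 22], result=23

Final answer: [23, 24, 14, 5, 22]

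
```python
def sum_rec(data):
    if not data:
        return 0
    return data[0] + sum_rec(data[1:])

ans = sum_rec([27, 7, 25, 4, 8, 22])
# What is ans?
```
Call trace:
sum_rec(data=[27, 7, 25, 4, 8, 22])
  sum_rec(data=[7, 25, 4, 8, 22])
    sum_rec(data=[25, 4, 8, 22])
      sum_rec(data=[4, 8, 22])
        sum_rec(data=[8, 22])
          sum_rec(data=[22])
            sum_rec(data=[])
            -> return 0
          -> return 22
        -> return 30
      -> return 34
    -> return 59
  -> return 66
-> return 93

Final answer: 93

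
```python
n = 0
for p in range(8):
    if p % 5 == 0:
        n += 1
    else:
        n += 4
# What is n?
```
Trace:
  n=0
  n=1, p=0
  n=5, p=1
  n=9, p=2
  n=13, p=3
  n=17, p=4
  n=18, p=5
  n=22, p=6
  n=26, p=7

Final answer: 26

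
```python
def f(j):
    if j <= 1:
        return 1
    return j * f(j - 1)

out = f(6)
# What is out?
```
Call trace:
f(j=6)
  f(j=5)
    f(j=4)
      f(j=3)
        f(j=2)
          f(j=1)
          -> return 1
        -> return 2
      -> return 6
    -> return 24
  -> return 120
-> return 720

Final answer: 720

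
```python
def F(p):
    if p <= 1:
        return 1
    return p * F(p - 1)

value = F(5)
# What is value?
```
Call trace:
F(p=5)
  F(p=4)
    F(p=3)
      F(p=2)
        F(p=1)
        -> return 1
      -> return 2
    -> return 6
  -> return 24
-> return 120

Final answer: 120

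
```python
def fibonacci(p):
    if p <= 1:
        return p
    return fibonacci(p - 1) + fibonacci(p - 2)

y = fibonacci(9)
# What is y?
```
Call trace (a repeated sub-call is expanded the first time; later identical calls just restate its return value):
fibonacci(p=9)
  fibonacci(p=8)
    fibonacci(p=7)
      fibonacci(p=6)
        fibonacci(p=5)
          fibonacci(p=4)
            fibonacci(p=3)
              fibonacci(p=2)
                fibonacci(p=1)
                -> return 1
                fibonacci(p=0)
                -> return 0
              -> return 1
              fibonacci(p=1)
              -> return 1
            -> return 2
            fibonacci(p=2) -> return 1  (same call as traced above)
          -> return 3
          fibonacci(p=3) -> return 2  (same call as traced above)
        -> return 5
        fibonacci(p=4) -> return 3  (same call as traced above)
      -> return 8
      fibonacci(p=5) -> return 5  (same call as traced above)
    -> return 13
    fibonacci(p=6) -> return 8  (same call as traced above)
  -> return 21
  fibonacci(p=7) -> return 13  (same call as traced above)
-> return 34

Final answer: 34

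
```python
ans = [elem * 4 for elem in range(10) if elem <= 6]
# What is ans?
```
Trace:
  elem=0
  elem=1
  elem=2
  elem=3
  elem=4
  elem=5
  elem=6
  elem=7
  elem=8
  elem=9
  ans=[0, 4, 8, 12, 16, 20, 24]

Final answer: [0, 4, 8, 12, 16, 20, 24]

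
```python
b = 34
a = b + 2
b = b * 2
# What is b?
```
Trace:
  b=34
  b=34, a=36
  b=68, a=36

Final answer: 68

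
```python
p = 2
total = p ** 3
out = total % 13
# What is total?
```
Trace:
  p=2
  p=2, total=8
  p=2, total=8, out=8

Final answer: 8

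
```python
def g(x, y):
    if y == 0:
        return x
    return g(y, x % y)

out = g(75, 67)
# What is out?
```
Call trace:
g(x=75, y=67)
  g(x=67, y=8)
    g(x=8, y=3)
      g(x=3, y=2)
        g(x=2, y=1)
          g(x=1, y=0)
          -> return 1
        -> return 1
      -> return 1
    -> return 1
  -> return 1
-> return 1

Final answer: 1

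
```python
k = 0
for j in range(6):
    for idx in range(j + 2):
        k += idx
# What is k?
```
Trace:
  k=0
  k=0, j=0, idx=0
  k=1, j=0, idx=1
  k=1, j=1, idx=0
  k=2, j=1, idx=1
  k=4, j=1, idx=2
  k=4, j=2, idx=0
  k=5, j=2, idx=1
  k=7, j=2, idx=2
  k=10, j=2, idx=3
  k=10, j=3, idx=0
  k=11, j=3, idx=1
  k=13, j=3, idx=2
  k=16, j=3, idx=3
  k=20, j=3, idx=4
  k=20, j=4, idx=0
  k=21, j=4, idx=1
  k=23, j=4, idx=2
  k=26, j=4, idx=3
  k=30, j=4, idx=4
  k=35, j=4, idx=5
  k=35, j=5, idx=0
  k=36, j=5, idx=1
  k=38, j=5, idx=2
  k=41, j=5, idx=3
  k=45, j=5, idx=4
  k=50, j=5, idx=5
  k=56, j=5, idx=6

Final answer: 56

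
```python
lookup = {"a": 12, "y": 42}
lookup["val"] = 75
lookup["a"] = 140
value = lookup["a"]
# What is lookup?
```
Trace:
  lookup={'a': 12, 'y': 42}
  lookup={'a': 12, 'y': 42, 'val': 75}
  lookup={'a': 140, 'y': 42, 'val': 75}
  lookup={'a': 140, 'y': 42, 'val': 75}, value=140

Final answer: {'a': 140, 'y': 42, 'val': 75}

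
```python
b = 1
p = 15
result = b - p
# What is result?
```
Trace:
  b=1
  b=1, p=15
  b=1, p=15, result=-14

Final answer: -14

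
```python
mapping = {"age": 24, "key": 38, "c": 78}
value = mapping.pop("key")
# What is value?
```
Trace:
  mapping={'age': 24, 'key': 38, 'c': 78}
  mapping={'age': 24, 'c': 78}, value=38

Final answer: 38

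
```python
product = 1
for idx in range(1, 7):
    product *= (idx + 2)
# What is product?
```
Trace:
  product=1
  product=3, idx=1
  product=12, idx=2
  product=60, idx=3
  product=360, idx=4
  product=2520, idx=5
  product=20160, idx=6

Final answer: 20160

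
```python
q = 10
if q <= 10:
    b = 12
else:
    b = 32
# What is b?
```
Trace:
  q=10
  q=10, b=12

Final answer: 12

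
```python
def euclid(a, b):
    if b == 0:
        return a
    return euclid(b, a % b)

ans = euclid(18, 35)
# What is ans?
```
Call trace:
euclid(a=18, b=35)
  euclid(a=35, b=18)
    euclid(a=18, b=17)
      euclid(a=17, b=1)
        euclid(a=1, b=0)
        -> return 1
      -> return 1
    -> return 1
  -> return 1
-> return 1

Final answer: 1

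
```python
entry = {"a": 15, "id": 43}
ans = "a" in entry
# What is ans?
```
Trace:
  entry={'a': 15, 'id': 43}
  entry={'a': 15, 'id': 43}, ans=True

Final answer: True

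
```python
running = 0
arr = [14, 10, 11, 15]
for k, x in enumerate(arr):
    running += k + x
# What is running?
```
Trace:
  running=0
  running=14, k=0, x=14
  running=25, k=1, x=10
  running=38, k=2, x=11
  running=56, k=3, x=15

Final answer: 56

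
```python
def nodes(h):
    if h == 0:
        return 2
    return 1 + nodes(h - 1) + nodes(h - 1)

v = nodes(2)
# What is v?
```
Call trace (a repeated sub-call is expanded the first time; later identical calls just restate its return value):
nodes(h=2)
  nodes(h=1)
    nodes(h=0)
    -> return 2
    nodes(h=0)
    -> return 2
  -> return 5
  nodes(h=1) -> return 5  (same call as traced above)
-> return 11

Final answer: 11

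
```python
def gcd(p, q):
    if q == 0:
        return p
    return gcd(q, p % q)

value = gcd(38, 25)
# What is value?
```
Call trace:
gcd(p=38, q=25)
  gcd(p=25, q=13)
    gcd(p=13, q=12)
      gcd(p=12, q=1)
        gcd(p=1, q=0)
        -> return 1
      -> return 1
    -> return 1
  -> return 1
-> return 1

Final answer: 1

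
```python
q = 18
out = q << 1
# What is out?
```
Trace:
  q=18
  q=18, out=36

Final answer: 36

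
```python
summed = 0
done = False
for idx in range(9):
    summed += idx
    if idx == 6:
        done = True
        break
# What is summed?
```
Trace:
  summed=0
  summed=0, done=False
  summed=0, done=False, idx=0
  summed=1, done=False, idx=1
  summed=3, done=False, idx=2
  summed=6, done=False, idx=3
  summed=10, done=False, idx=4
  summed=15, done=False, idx=5
  summed=21, done=True, idx=6

Final answer: 21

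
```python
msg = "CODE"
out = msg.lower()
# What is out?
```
Trace:
  msg='CODE'
  msg='CODE', out='code'

Final answer: 'code'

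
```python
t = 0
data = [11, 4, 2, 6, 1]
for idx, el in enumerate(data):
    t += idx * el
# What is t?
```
Trace:
  t=0
  t=0, idx=0, el=11
  t=4, idx=1, el=4
  t=8, idx=2, el=2
  t=26, idx=3, el=6
  t=30, idx=4, el=1

Final answer: 30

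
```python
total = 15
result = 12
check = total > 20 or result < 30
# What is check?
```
Trace:
  total=15
  total=15, result=12
  total=15, result=12, check=True

Final answer: True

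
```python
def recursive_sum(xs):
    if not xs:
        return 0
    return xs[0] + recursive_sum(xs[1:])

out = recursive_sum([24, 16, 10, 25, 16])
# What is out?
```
Call trace:
recursive_sum(xs=[24, 16, 10, 25, 16])
  recursive_sum(xs=[16, 10, 25, 16])
    recursive_sum(xs=[10, 25, 16])
      recursive_sum(xs=[25, 16])
        recursive_sum(xs=[16])
          recursive_sum(xs=[])
          -> return 0
        -> return 16
      -> return 41
    -> return 51
  -> return 67
-> return 91

Final answer: 91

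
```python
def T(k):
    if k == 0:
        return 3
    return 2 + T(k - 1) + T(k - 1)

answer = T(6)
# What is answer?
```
Call trace (a repeated sub-call is expanded the first time; later identical calls just restate its return value):
T(k=6)
  T(k=5)
    T(k=4)
      T(k=3)
        T(k=2)
          T(k=1)
            T(k=0)
            -> return 3
            T(k=0)
            -> return 3
          -> return 8
          T(k=1) -> return 8  (same call as traced above)
        -> return 18
        T(k=2) -> return 18  (same call as traced above)
      -> return 38
      T(k=3) -> return 38  (same call as traced above)
    -> return 78
    T(k=4) -> return 78  (same call as traced above)
  -> return 158
  T(k=5) -> return 158  (same call as traced above)
-> return 318

Final answer: 318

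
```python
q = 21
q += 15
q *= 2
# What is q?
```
Trace:
  q=21
  q=36
  q=72

Final answer: 72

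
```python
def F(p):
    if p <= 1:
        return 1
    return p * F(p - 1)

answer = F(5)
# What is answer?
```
Call trace:
F(p=5)
  F(p=4)
    F(p=3)
      F(p=2)
        F(p=1)
        -> return 1
      -> return 2
    -> return 6
  -> return 24
-> return 120

Final answer: 120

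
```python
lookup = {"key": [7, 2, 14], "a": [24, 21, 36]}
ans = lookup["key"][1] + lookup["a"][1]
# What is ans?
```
Trace:
  lookup={'key': [7, 2, 14], 'a': [24, 21, 36]}
  lookup={'key': [7, 2, 14], 'a': [24, 21, 36]}, ans=23

Final answer: 23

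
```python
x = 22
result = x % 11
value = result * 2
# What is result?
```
Trace:
  x=22
  x=22, result=0
  x=22, result=0, value=0

Final answer: 0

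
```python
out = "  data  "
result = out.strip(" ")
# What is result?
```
Trace:
  out='  data  '
  out='  data  ', result='data'

Final answer: 'data'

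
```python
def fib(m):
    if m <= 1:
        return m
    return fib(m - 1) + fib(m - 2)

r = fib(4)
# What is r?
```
Call trace (a repeated sub-call is expanded the first time; later identical calls just restate its return value):
fib(m=4)
  fib(m=3)
    fib(m=2)
      fib(m=1)
      -> return 1
      fib(m=0)
      -> return 0
    -> return 1
    fib(m=1)
    -> return 1
  -> return 2
  fib(m=2) -> return 1  (same call as traced above)
-> return 3

Final answer: 3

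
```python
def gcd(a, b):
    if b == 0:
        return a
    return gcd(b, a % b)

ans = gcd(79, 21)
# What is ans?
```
Call trace:
gcd(a=79, b=21)
  gcd(a=21, b=16)
    gcd(a=16, b=5)
      gcd(a=5, b=1)
        gcd(a=1, b=0)
        -> return 1
      -> return 1
    -> return 1
  -> return 1
-> return 1

Final answer: 1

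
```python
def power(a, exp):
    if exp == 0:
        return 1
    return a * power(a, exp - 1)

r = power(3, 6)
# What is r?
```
Call trace:
power(a=3, exp=6)
  power(a=3, exp=5)
    power(a=3, exp=4)
      power(a=3, exp=3)
        power(a=3, exp=2)
          power(a=3, exp=1)
            power(a=3, exp=0)
            -> return 1
          -> return 3
        -> return 9
      -> return 27
    -> return 81
  -> return 243
-> return 729

Final answer: 729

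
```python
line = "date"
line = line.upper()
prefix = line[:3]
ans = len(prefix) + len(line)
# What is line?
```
Trace:
  line='date'
  line='DATE'
  line='DATE', prefix='DAT'
  line='DATE', prefix='DAT', ans=7

Final answer: 'DATE'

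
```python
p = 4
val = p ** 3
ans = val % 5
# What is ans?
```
Trace:
  p=4
  p=4, val=64
  p=4, val=64, ans=4

Final answer: 4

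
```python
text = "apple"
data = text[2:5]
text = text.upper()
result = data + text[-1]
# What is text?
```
Trace:
  text='apple'
  text='apple', data='ple'
  text='APPLE', data='ple'
  text='APPLE', data='ple', result='pleE'

Final answer: 'APPLE'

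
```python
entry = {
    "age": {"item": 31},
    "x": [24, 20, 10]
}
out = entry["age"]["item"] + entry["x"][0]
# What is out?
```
Trace:
  entry={'age': {'item': 31}, 'x': [24, 20, 10]}
  entry={'age': {'item': 31}, 'x': [24, 20, 10]}, out=55

Final answer: 55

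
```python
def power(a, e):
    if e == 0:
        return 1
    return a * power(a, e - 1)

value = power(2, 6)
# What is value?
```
Call trace:
power(a=2, e=6)
  power(a=2, e=5)
    power(a=2, e=4)
      power(a=2, e=3)
        power(a=2, e=2)
          power(a=2, e=1)
            power(a=2, e=0)
            -> return 1
          -> return 2
        -> return 4
      -> return 8
    -> return 16
  -> return 32
-> return 64

Final answer: 64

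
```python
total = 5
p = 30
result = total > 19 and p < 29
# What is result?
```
Trace:
  total=5
  total=5, p=30
  total=5, p=30, result=False

Final answer: False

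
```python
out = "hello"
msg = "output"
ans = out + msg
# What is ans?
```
Trace:
  out='hello'
  out='hello', msg='output'
  out='hello', msg='output', ans='hellooutput'

Final answer: 'hellooutput'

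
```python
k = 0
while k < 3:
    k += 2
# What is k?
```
Trace:
  k=0
  k=2
  k=4

Final answer: 4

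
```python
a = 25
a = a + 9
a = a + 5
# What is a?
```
Trace:
  a=25
  a=34
  a=39

Final answer: 39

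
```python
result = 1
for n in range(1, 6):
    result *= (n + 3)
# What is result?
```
Trace:
  result=1
  result=4, n=1
  result=20, n=2
  result=120, n=3
  result=840, n=4
  result=6720, n=5

Final answer: 6720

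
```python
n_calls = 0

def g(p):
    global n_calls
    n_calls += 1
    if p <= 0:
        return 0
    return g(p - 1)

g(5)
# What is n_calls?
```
Call trace:
g(p=5)
  g(p=4)
    g(p=3)
      g(p=2)
        g(p=1)
          g(p=0)
          -> return 0
        -> return 0
      -> return 0
    -> return 0
  -> return 0
-> return 0

n_calls is incremented once per call. g is entered once for each p = 5, 4, 3, 2, 1, 0 (the p <= 0 call returns without recursing), i.e. 5 + 1 calls.
n_calls = 6

Final answer: 6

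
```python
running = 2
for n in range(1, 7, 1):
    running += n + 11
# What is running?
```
Trace:
  running=2
  running=14, n=1
  running=27, n=2
  running=41, n=3
  running=56, n=4
  running=72, n=5
  running=89, n=6

Final answer: 89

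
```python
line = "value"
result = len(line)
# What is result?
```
Trace:
  line='value'
  line='value', result=5

Final answer: 5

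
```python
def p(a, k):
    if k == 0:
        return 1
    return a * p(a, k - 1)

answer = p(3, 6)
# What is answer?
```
Call trace:
p(a=3, k=6)
  p(a=3, k=5)
    p(a=3, k=4)
      p(a=3, k=3)
        p(a=3, k=2)
          p(a=3, k=1)
            p(a=3, k=0)
            -> return 1
          -> return 3
        -> return 9
      -> return 27
    -> return 81
  -> return 243
-> return 729

Final answer: 729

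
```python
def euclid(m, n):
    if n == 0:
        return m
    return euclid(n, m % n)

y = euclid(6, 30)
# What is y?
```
Call trace:
euclid(m=6, n=30)
  euclid(m=30, n=6)
    euclid(m=6, n=0)
    -> return 6
  -> return 6
-> return 6

Final answer: 6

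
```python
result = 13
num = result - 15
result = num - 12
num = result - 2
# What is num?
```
Trace:
  result=13
  result=13, num=-2
  result=-14, num=-2
  result=-14, num=-16

Final answer: -16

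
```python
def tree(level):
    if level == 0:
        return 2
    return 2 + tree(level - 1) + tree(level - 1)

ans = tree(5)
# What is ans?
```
Call trace (a repeated sub-call is expanded the first time; later identical calls just restate its return value):
tree(level=5)
  tree(level=4)
    tree(level=3)
      tree(level=2)
        tree(level=1)
          tree(level=0)
          -> return 2
          tree(level=0)
          -> return 2
        -> return 6
        tree(level=1) -> return 6  (same call as traced above)
      -> return 14
      tree(level=2) -> return 14  (same call as traced above)
    -> return 30
    tree(level=3) -> return 30  (same call as traced above)
  -> return 62
  tree(level=4) -> return 62  (same call as traced above)
-> return 126

Final answer: 126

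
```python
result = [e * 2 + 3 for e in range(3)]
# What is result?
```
Trace:
  e=0
  e=1
  e=2
  result=[3, 5, 7]

Final answer: [3, 5, 7]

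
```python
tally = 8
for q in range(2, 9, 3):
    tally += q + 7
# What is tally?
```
Trace:
  tally=8
  tally=17, q=2
  tally=29, q=5
  tally=44, q=8

Final answer: 44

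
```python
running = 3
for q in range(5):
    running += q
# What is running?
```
Trace:
  running=3
  running=3, q=0
  running=4, q=1
  running=6, q=2
  running=9, q=3
  running=13, q=4

Final answer: 13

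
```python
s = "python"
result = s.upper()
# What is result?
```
Trace:
  s='python'
  s='python', result='PYTHON'

Final answer: 'PYTHON'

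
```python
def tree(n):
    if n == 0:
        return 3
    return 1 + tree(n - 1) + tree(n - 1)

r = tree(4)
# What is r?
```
Call trace (a repeated sub-call is expanded the first time; later identical calls just restate its return value):
tree(n=4)
  tree(n=3)
    tree(n=2)
      tree(n=1)
        tree(n=0)
        -> return 3
        tree(n=0)
        -> return 3
      -> return 7
      tree(n=1) -> return 7  (same call as traced above)
    -> return 15
    tree(n=2) -> return 15  (same call as traced above)
  -> return 31
  tree(n=3) -> return 31  (same call as traced above)
-> return 63

Final answer: 63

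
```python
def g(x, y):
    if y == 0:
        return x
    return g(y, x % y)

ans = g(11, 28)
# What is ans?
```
Call trace:
g(x=11, y=28)
  g(x=28, y=11)
    g(x=11, y=6)
      g(x=6, y=5)
        g(x=5, y=1)
          g(x=1, y=0)
          -> return 1
        -> return 1
      -> return 1
    -> return 1
  -> return 1
-> return 1

Final answer: 1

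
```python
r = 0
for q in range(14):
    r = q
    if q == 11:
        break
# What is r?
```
Trace:
  r=0
  r=0, q=0
  r=1, q=1
  r=2, q=2
  r=3, q=3
  r=4, q=4
  r=5, q=5
  r=6, q=6
  r=7, q=7
  r=8, q=8
  r=9, q=9
  r=10, q=10
  r=11, q=11

Final answer: 11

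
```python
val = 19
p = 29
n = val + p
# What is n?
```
Trace:
  val=19
  val=19, p=29
  val=19, p=29, n=48

Final answer: 48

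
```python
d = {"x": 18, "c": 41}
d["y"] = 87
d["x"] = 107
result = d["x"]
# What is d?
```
Trace:
  d={'x': 18, 'c': 41}
  d={'x': 18, 'c': 41, 'y': 87}
  d={'x': 107, 'c': 41, 'y': 87}
  d={'x': 107, 'c': 41, 'y': 87}, result=107

Final answer: {'x': 107, 'c': 41, 'y': 87}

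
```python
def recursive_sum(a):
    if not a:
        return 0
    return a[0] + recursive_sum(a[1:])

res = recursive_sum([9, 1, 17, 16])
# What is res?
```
Call trace:
recursive_sum(a=[9, 1, 17, 16])
  recursive_sum(a=[1, 17, 16])
    recursive_sum(a=[17, 16])
      recursive_sum(a=[16])
        recursive_sum(a=[])
        -> return 0
      -> return 16
    -> return 33
  -> return 34
-> return 43

Final answer: 43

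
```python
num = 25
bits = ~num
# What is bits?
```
Trace:
  num=25
  num=25, bits=-26

Final answer: -26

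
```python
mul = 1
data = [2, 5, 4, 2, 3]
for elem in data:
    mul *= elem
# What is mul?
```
Trace:
  mul=1
  mul=2, elem=2
  mul=10, elem=5
  mul=40, elem=4
  mul=80, elem=2
  mul=240, elem=3

Final answer: 240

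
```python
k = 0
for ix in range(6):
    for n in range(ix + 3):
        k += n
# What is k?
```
Trace:
  k=0
  k=0, ix=0, n=0
  k=1, ix=0, n=1
  k=3, ix=0, n=2
  k=3, ix=1, n=0
  k=4, ix=1, n=1
  k=6, ix=1, n=2
  k=9, ix=1, n=3
  k=9, ix=2, n=0
  k=10, ix=2, n=1
  k=12, ix=2, n=2
  k=15, ix=2, n=3
  k=19, ix=2, n=4
  k=19, ix=3, n=0
  k=20, ix=3, n=1
  k=22, ix=3, n=2
  k=25, ix=3, n=3
  k=29, ix=3, n=4
  k=34, ix=3, n=5
  k=34, ix=4, n=0
  k=35, ix=4, n=1
  k=37, ix=4, n=2
  k=40, ix=4, n=3
  k=44, ix=4, n=4
  k=49, ix=4, n=5
  k=55, ix=4, n=6
  k=55, ix=5, n=0
  k=56, ix=5, n=1
  k=58, ix=5, n=2
  k=61, ix=5, n=3
  k=65, ix=5, n=4
  k=70, ix=5, n=5
  k=76, ix=5, n=6
  k=83, ix=5, n=7

Final answer: 83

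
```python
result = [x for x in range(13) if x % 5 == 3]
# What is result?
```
Trace:
  x=0
  x=1
  x=2
  x=3
  x=4
  x=5
  x=6
  x=7
  x=8
  x=9
  x=10
  x=11
  x=12
  result=[3, 8]

Final answer: [3, 8]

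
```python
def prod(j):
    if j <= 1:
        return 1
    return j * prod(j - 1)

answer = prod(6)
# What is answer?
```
Call trace:
prod(j=6)
  prod(j=5)
    prod(j=4)
      prod(j=3)
        prod(j=2)
          prod(j=1)
          -> return 1
        -> return 2
      -> return 6
    -> return 24
  -> return 120
-> return 720

Final answer: 720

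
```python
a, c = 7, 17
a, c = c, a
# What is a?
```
Trace:
  a=7, c=17
  a=17, c=7

Final answer: 17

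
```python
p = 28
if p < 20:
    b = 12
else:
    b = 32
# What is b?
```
Trace:
  p=28
  p=28, b=32

Final answer: 32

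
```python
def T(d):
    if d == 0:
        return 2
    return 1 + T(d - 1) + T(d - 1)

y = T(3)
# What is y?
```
Call trace (a repeated sub-call is expanded the first time; later identical calls just restate its return value):
T(d=3)
  T(d=2)
    T(d=1)
      T(d=0)
      -> return 2
      T(d=0)
      -> return 2
    -> return 5
    T(d=1) -> return 5  (same call as traced above)
  -> return 11
  T(d=2) -> return 11  (same call as traced above)
-> return 23

Final answer: 23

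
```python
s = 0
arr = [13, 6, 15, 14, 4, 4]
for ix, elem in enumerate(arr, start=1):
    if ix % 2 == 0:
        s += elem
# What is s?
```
Trace:
  s=0
  s=0, ix=1, elem=13
  s=6, ix=2, elem=6
  s=6, ix=3, elem=15
  s=20, ix=4, elem=14
  s=20, ix=5, elem=4
  s=24, ix=6, elem=4

Final answer: 24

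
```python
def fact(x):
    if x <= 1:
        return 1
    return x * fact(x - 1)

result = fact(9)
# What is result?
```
Call trace:
fact(x=9)
  fact(x=8)
    fact(x=7)
      fact(x=6)
        fact(x=5)
          fact(x=4)
            fact(x=3)
              fact(x=2)
                fact(x=1)
                -> return 1
              -> return 2
            -> return 6
          -> return 24
        -> return 120
      -> return 720
    -> return 5040
  -> return 40320
-> return 362880

Final answer: 362880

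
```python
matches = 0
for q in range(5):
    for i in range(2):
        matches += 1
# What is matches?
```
Trace:
  matches=0
  matches=1, q=0, i=0
  matches=2, q=0, i=1
  matches=3, q=1, i=0
  matches=4, q=1, i=1
  matches=5, q=2, i=0
  matches=6, q=2, i=1
  matches=7, q=3, i=0
  matches=8, q=3, i=1
  matches=9, q=4, i=0
  matches=10, q=4, i=1

Final answer: 10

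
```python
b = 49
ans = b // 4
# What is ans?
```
Trace:
  b=49
  b=49, ans=12

Final answer: 12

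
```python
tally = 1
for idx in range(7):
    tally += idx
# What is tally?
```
Trace:
  tally=1
  tally=1, idx=0
  tally=2, idx=1
  tally=4, idx=2
  tally=7, idx=3
  tally=11, idx=4
  tally=16, idx=5
  tally=22, idx=6

Final answer: 22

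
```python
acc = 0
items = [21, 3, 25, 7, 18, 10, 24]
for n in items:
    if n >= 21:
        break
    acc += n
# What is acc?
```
Trace:
  acc=0
  acc=0, n=21

Final answer: 0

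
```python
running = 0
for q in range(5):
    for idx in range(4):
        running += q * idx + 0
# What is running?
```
Trace:
  running=0
  running=0, q=0, idx=0
  running=0, q=0, idx=1
  running=0, q=0, idx=2
  running=0, q=0, idx=3
  running=0, q=1, idx=0
  running=1, q=1, idx=1
  running=3, q=1, idx=2
  running=6, q=1, idx=3
  running=6, q=2, idx=0
  running=8, q=2, idx=1
  running=12, q=2, idx=2
  running=18, q=2, idx=3
  running=18, q=3, idx=0
  running=21, q=3, idx=1
  running=27, q=3, idx=2
  running=36, q=3, idx=3
  running=36, q=4, idx=0
  running=40, q=4, idx=1
  running=48, q=4, idx=2
  running=60, q=4, idx=3

Final answer: 60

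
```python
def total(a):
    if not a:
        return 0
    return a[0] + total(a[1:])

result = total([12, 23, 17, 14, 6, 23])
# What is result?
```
Call trace:
total(a=[12, 23, 17, 14, 6, 23])
  total(a=[23, 17, 14, 6, 23])
    total(a=[17, 14, 6, 23])
      total(a=[14, 6, 23])
        total(a=[6, 23])
          total(a=[23])
            total(a=[])
            -> return 0
          -> return 23
        -> return 29
      -> return 43
    -> return 60
  -> return 83
-> return 95

Final answer: 95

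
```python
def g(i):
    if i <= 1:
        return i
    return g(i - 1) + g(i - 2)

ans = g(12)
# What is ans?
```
Call trace (a repeated sub-call is expanded the first time; later identical calls just restate its return value):
g(i=12)
  g(i=11)
    g(i=10)
      g(i=9)
        g(i=8)
          g(i=7)
            g(i=6)
              g(i=5)
                g(i=4)
                  g(i=3)
                    g(i=2)
                      g(i=1)
                      -> return 1
                      g(i=0)
                      -> return 0
                    -> return 1
                    g(i=1)
                    -> return 1
                  -> return 2
                  g(i=2) -> return 1  (same call as traced above)
                -> return 3
                g(i=3) -> return 2  (same call as traced above)
              -> return 5
              g(i=4) -> return 3  (same call as traced above)
            -> return 8
            g(i=5) -> return 5  (same call as traced above)
          -> return 13
          g(i=6) -> return 8  (same call as traced above)
        -> return 21
        g(i=7) -> return 13  (same call as traced above)
      -> return 34
      g(i=8) -> return 21  (same call as traced above)
    -> return 55
    g(i=9) -> return 34  (same call as traced above)
  -> return 89
  g(i=10) -> return 55  (same call as traced above)
-> return 144

Final answer: 144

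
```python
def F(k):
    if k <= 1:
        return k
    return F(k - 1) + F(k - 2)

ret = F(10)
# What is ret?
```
Call trace (a repeated sub-call is expanded the first time; later identical calls just restate its return value):
F(k=10)
  F(k=9)
    F(k=8)
      F(k=7)
        F(k=6)
          F(k=5)
            F(k=4)
              F(k=3)
                F(k=2)
                  F(k=1)
                  -> return 1
                  F(k=0)
                  -> return 0
                -> return 1
                F(k=1)
                -> return 1
              -> return 2
              F(k=2) -> return 1  (same call as traced above)
            -> return 3
            F(k=3) -> return 2  (same call as traced above)
          -> return 5
          F(k=4) -> return 3  (same call as traced above)
        -> return 8
        F(k=5) -> return 5  (same call as traced above)
      -> return 13
      F(k=6) -> return 8  (same call as traced above)
    -> return 21
    F(k=7) -> return 13  (same call as traced above)
  -> return 34
  F(k=8) -> return 21  (same call as traced above)
-> return 55

Final answer: 55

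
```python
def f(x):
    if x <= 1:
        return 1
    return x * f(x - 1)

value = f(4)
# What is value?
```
Call trace:
f(x=4)
  f(x=3)
    f(x=2)
      f(x=1)
      -> return 1
    -> return 2
  -> return 6
-> return 24

Final answer: 24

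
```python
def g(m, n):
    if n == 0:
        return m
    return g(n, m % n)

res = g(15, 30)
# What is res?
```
Call trace:
g(m=15, n=30)
  g(m=30, n=15)
    g(m=15, n=0)
    -> return 15
  -> return 15
-> return 15

Final answer: 15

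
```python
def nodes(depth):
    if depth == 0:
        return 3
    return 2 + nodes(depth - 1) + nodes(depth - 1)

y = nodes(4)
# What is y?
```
Call trace (a repeated sub-call is expanded the first time; later identical calls just restate its return value):
nodes(depth=4)
  nodes(depth=3)
    nodes(depth=2)
      nodes(depth=1)
        nodes(depth=0)
        -> return 3
        nodes(depth=0)
        -> return 3
      -> return 8
      nodes(depth=1) -> return 8  (same call as traced above)
    -> return 18
    nodes(depth=2) -> return 18  (same call as traced above)
  -> return 38
  nodes(depth=3) -> return 38  (same call as traced above)
-> return 78

Final answer: 78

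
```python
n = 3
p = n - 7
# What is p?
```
Trace:
  n=3
  n=3, p=-4

Final answer: -4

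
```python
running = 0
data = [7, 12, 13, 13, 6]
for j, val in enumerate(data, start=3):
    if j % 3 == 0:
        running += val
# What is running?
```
Trace:
  running=0
  running=7, j=3, val=7
  running=7, j=4, val=12
  running=7, j=5, val=13
  running=20, j=6, val=13
  running=20, j=7, val=6

Final answer: 20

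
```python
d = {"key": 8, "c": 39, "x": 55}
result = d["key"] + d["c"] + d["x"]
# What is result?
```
Trace:
  d={'key': 8, 'c': 39, 'x': 55}
  d={'key': 8, 'c': 39, 'x': 55}, result=102

Final answer: 102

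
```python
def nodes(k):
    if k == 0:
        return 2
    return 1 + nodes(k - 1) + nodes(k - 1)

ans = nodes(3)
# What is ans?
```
Call trace (a repeated sub-call is expanded the first time; later identical calls just restate its return value):
nodes(k=3)
  nodes(k=2)
    nodes(k=1)
      nodes(k=0)
      -> return 2
      nodes(k=0)
      -> return 2
    -> return 5
    nodes(k=1) -> return 5  (same call as traced above)
  -> return 11
  nodes(k=2) -> return 11  (same call as traced above)
-> return 23

Final answer: 23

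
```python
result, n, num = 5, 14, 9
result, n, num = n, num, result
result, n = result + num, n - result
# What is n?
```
Trace:
  result=5, n=14, num=9
  result=14, n=9, num=5
  result=19, n=-5, num=5

Final answer: -5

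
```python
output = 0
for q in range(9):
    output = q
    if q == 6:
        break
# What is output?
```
Trace:
  output=0
  output=0, q=0
  output=1, q=1
  output=2, q=2
  output=3, q=3
  output=4, q=4
  output=5, q=5
  output=6, q=6

Final answer: 6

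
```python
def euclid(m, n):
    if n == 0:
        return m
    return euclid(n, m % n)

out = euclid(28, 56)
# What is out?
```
Call trace:
euclid(m=28, n=56)
  euclid(m=56, n=28)
    euclid(m=28, n=0)
    -> return 28
  -> return 28
-> return 28

Final answer: 28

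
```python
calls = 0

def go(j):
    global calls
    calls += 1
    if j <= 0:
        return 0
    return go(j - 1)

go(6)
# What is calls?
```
Call trace:
go(j=6)
  go(j=5)
    go(j=4)
      go(j=3)
        go(j=2)
          go(j=1)
            go(j=0)
            -> return 0
          -> return 0
        -> return 0
      -> return 0
    -> return 0
  -> return 0
-> return 0

calls is incremented once per call. go is entered once for each j = 6, 5, 4, 3, 2, 1, 0 (the j <= 0 call returns without recursing), i.e. 6 + 1 calls.
calls = 7

Final answer: 7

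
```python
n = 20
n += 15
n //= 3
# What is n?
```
Trace:
  n=20
  n=35
  n=11

Final answer: 11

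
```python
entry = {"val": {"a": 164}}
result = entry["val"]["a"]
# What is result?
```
Trace:
  entry={'val': {'a': 164}}
  entry={'val': {'a': 164}}, result=164

Final answer: 164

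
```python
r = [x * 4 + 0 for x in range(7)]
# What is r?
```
Trace:
  x=0
  x=1
  x=2
  x=3
  x=4
  x=5
  x=6
  r=[0, 4, 8, 12, 16, 20, 24]

Final answer: [0, 4, 8, 12, 16, 20, 24]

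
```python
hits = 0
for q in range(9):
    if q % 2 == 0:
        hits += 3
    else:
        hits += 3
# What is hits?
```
Trace:
  hits=0
  hits=3, q=0
  hits=6, q=1
  hits=9, q=2
  hits=12, q=3
  hits=15, q=4
  hits=18, q=5
  hits=21, q=6
  hits=24, q=7
  hits=27, q=8

Final answer: 27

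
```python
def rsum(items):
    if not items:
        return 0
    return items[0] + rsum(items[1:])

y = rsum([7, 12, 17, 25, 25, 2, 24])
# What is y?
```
Call trace:
rsum(items=[7, 12, 17, 25, 25, 2, 24])
  rsum(items=[12, 17, 25, 25, 2, 24])
    rsum(items=[17, 25, 25, 2, 24])
      rsum(items=[25, 25, 2, 24])
        rsum(items=[25, 2, 24])
          rsum(items=[2, 24])
            rsum(items=[24])
              rsum(items=[])
              -> return 0
            -> return 24
          -> return 26
        -> return 51
      -> return 76
    -> return 93
  -> return 105
-> return 112

Final answer: 112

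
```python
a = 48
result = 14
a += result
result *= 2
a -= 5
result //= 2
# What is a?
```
Trace:
  a=48
  a=48, result=14
  a=62, result=14
  a=62, result=28
  a=57, result=28
  a=57, result=14

Final answer: 57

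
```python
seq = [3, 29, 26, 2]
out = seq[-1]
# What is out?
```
Trace:
  seq=[3, 29, 26, 2]
  seq=[3, 29, 26, 2], out=2

Final answer: 2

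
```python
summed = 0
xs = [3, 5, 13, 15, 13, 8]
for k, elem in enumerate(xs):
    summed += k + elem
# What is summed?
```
Trace:
  summed=0
  summed=3, k=0, elem=3
  summed=9, k=1, elem=5
  summed=24, k=2, elem=13
  summed=42, k=3, elem=15
  summed=59, k=4, elem=13
  summed=72, k=5, elem=8

Final answer: 72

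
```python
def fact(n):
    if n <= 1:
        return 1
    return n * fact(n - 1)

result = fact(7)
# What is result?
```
Call trace:
fact(n=7)
  fact(n=6)
    fact(n=5)
      fact(n=4)
        fact(n=3)
          fact(n=2)
            fact(n=1)
            -> return 1
          -> return 2
        -> return 6
      -> return 24
    -> return 120
  -> return 720
-> return 5040

Final answer: 5040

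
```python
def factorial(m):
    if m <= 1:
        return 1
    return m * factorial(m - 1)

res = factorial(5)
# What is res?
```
Call trace:
factorial(m=5)
  factorial(m=4)
    factorial(m=3)
      factorial(m=2)
        factorial(m=1)
        -> return 1
      -> return 2
    -> return 6
  -> return 24
-> return 120

Final answer: 120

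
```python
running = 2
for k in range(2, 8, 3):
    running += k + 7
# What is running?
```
Trace:
  running=2
  running=11, k=2
  running=23, k=5

Final answer: 23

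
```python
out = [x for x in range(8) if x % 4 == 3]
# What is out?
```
Trace:
  x=0
  x=1
  x=2
  x=3
  x=4
  x=5
  x=6
  x=7
  out=[3, 7]

Final answer: [3, 7]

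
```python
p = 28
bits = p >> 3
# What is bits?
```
Trace:
  p=28
  p=28, bits=3

Final answer: 3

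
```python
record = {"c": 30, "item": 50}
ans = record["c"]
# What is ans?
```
Trace:
  record={'c': 30, 'item': 50}
  record={'c': 30, 'item': 50}, ans=30

Final answer: 30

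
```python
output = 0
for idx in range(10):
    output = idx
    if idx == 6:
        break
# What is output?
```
Trace:
  output=0
  output=0, idx=0
  output=1, idx=1
  output=2, idx=2
  output=3, idx=3
  output=4, idx=4
  output=5, idx=5
  output=6, idx=6

Final answer: 6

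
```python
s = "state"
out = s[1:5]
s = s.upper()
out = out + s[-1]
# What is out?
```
Trace:
  s='state'
  s='state', out='tate'
  s='STATE', out='tate'
  s='STATE', out='tateE'

Final answer: 'tateE'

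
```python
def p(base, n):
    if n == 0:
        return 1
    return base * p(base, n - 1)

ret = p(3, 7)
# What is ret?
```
Call trace:
p(base=3, n=7)
  p(base=3, n=6)
    p(base=3, n=5)
      p(base=3, n=4)
        p(base=3, n=3)
          p(base=3, n=2)
            p(base=3, n=1)
              p(base=3, n=0)
              -> return 1
            -> return 3
          -> return 9
        -> return 27
      -> return 81
    -> return 243
  -> return 729
-> return 2187

Final answer: 2187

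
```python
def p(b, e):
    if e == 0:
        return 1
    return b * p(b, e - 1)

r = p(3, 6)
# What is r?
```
Call trace:
p(b=3, e=6)
  p(b=3, e=5)
    p(b=3, e=4)
      p(b=3, e=3)
        p(b=3, e=2)
          p(b=3, e=1)
            p(b=3, e=0)
            -> return 1
          -> return 3
        -> return 9
      -> return 27
    -> return 81
  -> return 243
-> return 729

Final answer: 729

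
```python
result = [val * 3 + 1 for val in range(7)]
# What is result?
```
Trace:
  val=0
  val=1
  val=2
  val=3
  val=4
  val=5
  val=6
  result=[1, 4, 7, 10, 13, 16, 19]

Final answer: [1, 4, 7, 10, 13, 16, 19]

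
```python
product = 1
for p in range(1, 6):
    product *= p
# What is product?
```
Trace:
  product=1
  product=1, p=1
  product=2, p=2
  product=6, p=3
  product=24, p=4
  product=120, p=5

Final answer: 120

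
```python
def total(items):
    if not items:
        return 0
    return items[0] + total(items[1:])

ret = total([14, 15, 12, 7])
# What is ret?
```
Call trace:
total(items=[14, 15, 12, 7])
  total(items=[15, 12, 7])
    total(items=[12, 7])
      total(items=[7])
        total(items=[])
        -> return 0
      -> return 7
    -> return 19
  -> return 34
-> return 48

Final answer: 48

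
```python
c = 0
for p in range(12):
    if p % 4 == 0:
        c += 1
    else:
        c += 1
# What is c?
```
Trace:
  c=0
  c=1, p=0
  c=2, p=1
  c=3, p=2
  c=4, p=3
  c=5, p=4
  c=6, p=5
  c=7, p=6
  c=8, p=7
  c=9, p=8
  c=10, p=9
  c=11, p=10
  c=12, p=11

Final answer: 12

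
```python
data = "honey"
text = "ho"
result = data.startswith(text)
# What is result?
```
Trace:
  data='honey'
  data='honey', text='ho'
  data='honey', text='ho', result=True

Final answer: True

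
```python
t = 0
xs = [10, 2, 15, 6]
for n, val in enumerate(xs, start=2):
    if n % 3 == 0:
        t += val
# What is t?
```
Trace:
  t=0
  t=0, n=2, val=10
  t=2, n=3, val=2
  t=2, n=4, val=15
  t=2, n=5, val=6

Final answer: 2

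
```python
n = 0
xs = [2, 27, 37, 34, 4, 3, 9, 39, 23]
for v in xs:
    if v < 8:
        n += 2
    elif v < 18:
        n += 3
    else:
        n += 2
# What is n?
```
Trace:
  n=0
  n=2, v=2
  n=4, v=27
  n=6, v=37
  n=8, v=34
  n=10, v=4
  n=12, v=3
  n=15, v=9
  n=17, v=39
  n=19, v=23

Final answer: 19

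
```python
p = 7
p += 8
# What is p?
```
Trace:
  p=7
  p=15

Final answer: 15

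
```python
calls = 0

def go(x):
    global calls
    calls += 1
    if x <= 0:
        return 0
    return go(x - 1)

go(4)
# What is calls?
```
Call trace:
go(x=4)
  go(x=3)
    go(x=2)
      go(x=1)
        go(x=0)
        -> return 0
      -> return 0
    -> return 0
  -> return 0
-> return 0

calls is incremented once per call. go is entered once for each x = 4, 3, 2, 1, 0 (the x <= 0 call returns without recursing), i.e. 4 + 1 calls.
calls = 5

Final answer: 5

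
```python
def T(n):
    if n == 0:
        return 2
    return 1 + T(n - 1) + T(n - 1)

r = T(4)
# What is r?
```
Call trace (a repeated sub-call is expanded the first time; later identical calls just restate its return value):
T(n=4)
  T(n=3)
    T(n=2)
      T(n=1)
        T(n=0)
        -> return 2
        T(n=0)
        -> return 2
      -> return 5
      T(n=1) -> return 5  (same call as traced above)
    -> return 11
    T(n=2) -> return 11  (same call as traced above)
  -> return 23
  T(n=3) -> return 23  (same call as traced above)
-> return 47

Final answer: 47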